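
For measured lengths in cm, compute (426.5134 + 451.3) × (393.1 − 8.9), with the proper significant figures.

3.373 × 10^5 cm²

426.5134 + 451.3 = 877.8134, limited to 1 d.p. → 4 s.f.; 393.1 − 8.9 = 384.2, limited to 1 d.p. → 4 s.f.
Carrying full precision, 877.8134 × 384.2 = 337255.90828; keep min(4, 4) = 4 s.f.
Rounded to 4 significant figures: 3.373 × 10^5 cm².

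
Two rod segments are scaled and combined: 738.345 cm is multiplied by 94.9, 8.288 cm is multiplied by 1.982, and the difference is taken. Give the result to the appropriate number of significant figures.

738.345 × 94.9 = 70068.9405 → 7.01 × 10^4 cm (3 s.f., last digit at the 10^2 place).
8.288 × 1.982 = 16.426816 → 16.43 cm (4 s.f., last digit at the 10^-2 place).
Difference: 70052.513684 cm; keep the coarser place, 10^2.
Result: 7.01 × 10^4 cm.

7.01 × 10^4 cm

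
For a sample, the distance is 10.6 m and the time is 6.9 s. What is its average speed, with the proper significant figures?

average speed = 10.6 m ÷ 6.9 s = 1.53623188406… m/s.
10.6 has 3 significant figures; 6.9 has 2.
Division/multiplication keeps the fewest: 2 significant figures.
Rounded: 1.5 m/s.

1.5 m/s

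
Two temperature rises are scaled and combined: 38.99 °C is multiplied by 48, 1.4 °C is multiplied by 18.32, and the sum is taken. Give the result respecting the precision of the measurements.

1.9 × 10³ °C

38.99 × 48 = 1871.52 → 1.9 × 10³ °C (2 s.f., last digit at the 10^2 place).
1.4 × 18.32 = 25.648 → 26 °C (2 s.f., last digit at the 10^0 place).
Sum: 1897.168 °C; keep the coarser place, 10^2.
Result: 1.9 × 10³ °C.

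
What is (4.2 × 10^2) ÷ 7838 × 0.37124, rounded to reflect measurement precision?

(4.2 × 10^2) ÷ 7838 × 0.37124 = 0.0198929318704…
Multiplication/division keeps the fewest significant figures: 4.2 × 10^2 → 2 s.f., 7838 → 4 s.f., 0.37124 → 5 s.f.; limit is 2.
Rounded to 2 significant figures: 0.020.

0.020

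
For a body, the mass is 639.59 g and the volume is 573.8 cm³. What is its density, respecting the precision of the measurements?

density = 639.59 g ÷ 573.8 cm³ = 1.1146566748… g/cm³.
639.59 has 5 significant figures; 573.8 has 4.
Division/multiplication keeps the fewest: 4 significant figures.
Rounded: 1.115 g/cm³.

1.115 g/cm³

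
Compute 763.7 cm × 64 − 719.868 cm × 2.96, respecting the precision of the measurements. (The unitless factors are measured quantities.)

763.7 × 64 = 48876.8 → 4.9 × 10^4 cm (2 s.f., last digit at the 10^3 place).
719.868 × 2.96 = 2130.80928 → 2.13 × 10^3 cm (3 s.f., last digit at the 10^1 place).
Difference: 46745.99072 cm; keep the coarser place, 10^3.
Result: 4.7 × 10^4 cm.

4.7 × 10^4 cm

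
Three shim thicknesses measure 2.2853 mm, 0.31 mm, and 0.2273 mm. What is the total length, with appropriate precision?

2.2853 mm + 0.31 mm + 0.2273 mm = 2.8226 mm.
Addition/subtraction keeps the fewest decimal places: 2.2853 → 4 decimal places, 0.31 → 2 decimal places, 0.2273 → 4 decimal places; limit is 2.
Rounded to 2 decimal places: 2.82 mm.

2.82 mm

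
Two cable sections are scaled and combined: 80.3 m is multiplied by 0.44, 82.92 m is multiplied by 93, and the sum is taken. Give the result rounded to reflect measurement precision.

80.3 × 0.44 = 35.332 → 35 m (2 s.f., last digit at the 10^0 place).
82.92 × 93 = 7711.56 → 7.7 × 10^3 m (2 s.f., last digit at the 10^2 place).
Sum: 7746.892 m; keep the coarser place, 10^2.
Result: 7.7 × 10^3 m.

7.7 × 10^3 m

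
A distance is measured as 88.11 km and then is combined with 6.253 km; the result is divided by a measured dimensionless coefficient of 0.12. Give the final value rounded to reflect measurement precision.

7.9 × 10^2 km

88.11 km + 6.253 km = 94.363 km; the sum is limited to 2 decimal places (4 s.f.).
Carrying full precision, 94.363 ÷ 0.12 = 786.358333333… km; 0.12 has 2 s.f., so the result keeps min(4, 2) = 2 s.f.
Rounded to 2 significant figures: 7.9 × 10^2 km.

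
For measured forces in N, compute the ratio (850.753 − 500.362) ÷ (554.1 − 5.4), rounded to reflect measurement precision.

850.753 − 500.362 = 350.391, limited to 3 d.p. → 6 s.f.; 554.1 − 5.4 = 548.7, limited to 1 d.p. → 4 s.f.
Carrying full precision, 350.391 ÷ 548.7 = 0.638583925642…; keep min(6, 4) = 4 s.f.
Rounded to 4 significant figures: 0.6386.

0.6386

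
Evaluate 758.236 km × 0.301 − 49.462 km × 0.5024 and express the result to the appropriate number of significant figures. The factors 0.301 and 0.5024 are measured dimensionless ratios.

203 km

758.236 × 0.301 = 228.229036 → 228 km (3 s.f., last digit at the 10^0 place).
49.462 × 0.5024 = 24.8497088 → 24.85 km (4 s.f., last digit at the 10^-2 place).
Difference: 203.3793272 km; keep the coarser place, 10^0.
Result: 203 km.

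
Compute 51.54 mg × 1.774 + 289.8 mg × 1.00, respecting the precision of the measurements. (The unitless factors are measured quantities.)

381 mg

51.54 × 1.774 = 91.43196 → 91.43 mg (4 s.f., last digit at the 10^-2 place).
289.8 × 1.00 = 289.8 → 2.90 × 10² mg (3 s.f., last digit at the 10^0 place).
Sum: 381.23196 mg; keep the coarser place, 10^0.
Result: 381 mg.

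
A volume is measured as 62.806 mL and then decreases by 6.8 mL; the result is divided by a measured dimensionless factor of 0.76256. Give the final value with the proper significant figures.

62.806 mL − 6.8 mL = 56.006 mL; the difference is limited to 1 decimal place (3 s.f.).
Carrying full precision, 56.006 ÷ 0.76256 = 73.4447125472… mL; 0.76256 has 5 s.f., so the result keeps min(3, 5) = 3 s.f.
Rounded to 3 significant figures: 73.4 mL.

73.4 mL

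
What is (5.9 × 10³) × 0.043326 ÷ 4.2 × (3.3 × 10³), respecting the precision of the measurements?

(5.9 × 10³) × 0.043326 ÷ 4.2 × (3.3 × 10³) = 200846.957143…
Multiplication/division keeps the fewest significant figures: 5.9 × 10³ → 2 s.f., 0.043326 → 5 s.f., 4.2 → 2 s.f., 3.3 × 10³ → 2 s.f.; limit is 2.
Rounded to 2 significant figures: 2.0 × 10⁵.

2.0 × 10⁵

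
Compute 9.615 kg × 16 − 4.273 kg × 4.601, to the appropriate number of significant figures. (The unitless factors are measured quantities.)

9.615 × 16 = 153.84 → 1.5 × 10^2 kg (2 s.f., last digit at the 10^1 place).
4.273 × 4.601 = 19.660073 → 19.66 kg (4 s.f., last digit at the 10^-2 place).
Difference: 134.179927 kg; keep the coarser place, 10^1.
Result: 1.3 × 10^2 kg.

1.3 × 10^2 kg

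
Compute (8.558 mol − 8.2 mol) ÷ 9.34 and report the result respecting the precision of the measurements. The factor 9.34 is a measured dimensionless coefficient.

4 × 10^-2 mol

8.558 mol − 8.2 mol = 0.358 mol; the difference is limited to 1 decimal place (1 s.f.).
Carrying full precision, 0.358 ÷ 9.34 = 0.038329764454… mol; 9.34 has 3 s.f., so the result keeps min(1, 3) = 1 s.f.
Rounded to 1 significant figure: 4 × 10^-2 mol.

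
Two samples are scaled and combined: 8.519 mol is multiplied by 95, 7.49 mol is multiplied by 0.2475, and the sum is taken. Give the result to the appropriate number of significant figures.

8.519 × 95 = 809.305 → 8.1 × 10² mol (2 s.f., last digit at the 10^1 place).
7.49 × 0.2475 = 1.853775 → 1.85 mol (3 s.f., last digit at the 10^-2 place).
Sum: 811.158775 mol; keep the coarser place, 10^1.
Result: 8.1 × 10² mol.

8.1 × 10² mol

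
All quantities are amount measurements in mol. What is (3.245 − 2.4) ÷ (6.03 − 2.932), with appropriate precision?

0.3

3.245 − 2.4 = 0.845, limited to 1 d.p. → 1 s.f.; 6.03 − 2.932 = 3.098, limited to 2 d.p. → 3 s.f.
Carrying full precision, 0.845 ÷ 3.098 = 0.272756617172…; keep min(1, 3) = 1 s.f.
Rounded to 1 significant figure: 0.3.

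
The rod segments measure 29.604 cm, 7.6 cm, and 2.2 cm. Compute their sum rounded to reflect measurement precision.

29.604 cm + 7.6 cm + 2.2 cm = 39.404 cm.
Addition/subtraction keeps the fewest decimal places: 29.604 → 3 decimal places, 7.6 → 1 decimal place, 2.2 → 1 decimal place; limit is 1.
Rounded to 1 decimal place: 39.4 cm.

39.4 cm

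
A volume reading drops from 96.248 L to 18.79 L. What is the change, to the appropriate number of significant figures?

77.46 L

96.248 L − 18.79 L = 77.458 L.
Addition/subtraction keeps the fewest decimal places: 96.248 → 3 decimal places, 18.79 → 2 decimal places; limit is 2.
Rounded to 2 decimal places: 77.46 L.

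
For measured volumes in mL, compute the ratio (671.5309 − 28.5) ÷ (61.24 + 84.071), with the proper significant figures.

671.5309 − 28.5 = 643.0309, limited to 1 d.p. → 4 s.f.; 61.24 + 84.071 = 145.311, limited to 2 d.p. → 5 s.f.
Carrying full precision, 643.0309 ÷ 145.311 = 4.42520456125…; keep min(4, 5) = 4 s.f.
Rounded to 4 significant figures: 4.425.

4.425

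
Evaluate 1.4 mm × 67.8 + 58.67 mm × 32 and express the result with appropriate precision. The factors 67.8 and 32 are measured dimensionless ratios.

1.4 × 67.8 = 94.92 → 95 mm (2 s.f., last digit at the 10^0 place).
58.67 × 32 = 1877.44 → 1.9 × 10³ mm (2 s.f., last digit at the 10^2 place).
Sum: 1972.36 mm; keep the coarser place, 10^2.
Result: 2.0 × 10³ mm.

2.0 × 10³ mm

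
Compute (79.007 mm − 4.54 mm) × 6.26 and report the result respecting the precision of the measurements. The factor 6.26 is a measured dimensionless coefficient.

79.007 mm − 4.54 mm = 74.467 mm; the difference is limited to 2 decimal places (4 s.f.).
Carrying full precision, 74.467 × 6.26 = 466.16342 mm; 6.26 has 3 s.f., so the result keeps min(4, 3) = 3 s.f.
Rounded to 3 significant figures: 466 mm.

466 mm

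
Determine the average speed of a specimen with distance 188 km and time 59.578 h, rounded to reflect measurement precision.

average speed = 188 km ÷ 59.578 h = 3.15552720803… km/h.
188 has 3 significant figures; 59.578 has 5.
Division/multiplication keeps the fewest: 3 significant figures.
Rounded: 3.16 km/h.

3.16 km/h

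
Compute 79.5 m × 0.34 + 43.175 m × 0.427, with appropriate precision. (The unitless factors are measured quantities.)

45 m

79.5 × 0.34 = 27.03 → 27 m (2 s.f., last digit at the 10^0 place).
43.175 × 0.427 = 18.435725 → 18.4 m (3 s.f., last digit at the 10^-1 place).
Sum: 45.465725 m; keep the coarser place, 10^0.
Result: 45 m.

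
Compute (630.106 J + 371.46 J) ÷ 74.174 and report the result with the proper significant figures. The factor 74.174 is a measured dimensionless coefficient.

630.106 J + 371.46 J = 1001.566 J; the sum is limited to 2 decimal places (6 s.f.).
Carrying full precision, 1001.566 ÷ 74.174 = 13.5029255534… J; 74.174 has 5 s.f., so the result keeps min(6, 5) = 5 s.f.
Rounded to 5 significant figures: 13.503 J.

13.503 J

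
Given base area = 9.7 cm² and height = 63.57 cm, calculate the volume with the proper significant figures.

6.2 × 10^2 cm³

volume = 9.7 cm² × 63.57 cm = 616.629 cm³.
9.7 has 2 significant figures; 63.57 has 4.
Division/multiplication keeps the fewest: 2 significant figures.
Rounded: 6.2 × 10^2 cm³.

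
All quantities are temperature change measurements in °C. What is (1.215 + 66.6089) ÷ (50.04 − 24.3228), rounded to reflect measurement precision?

2.637

1.215 + 66.6089 = 67.8239, limited to 3 d.p. → 5 s.f.; 50.04 − 24.3228 = 25.7172, limited to 2 d.p. → 4 s.f.
Carrying full precision, 67.8239 ÷ 25.7172 = 2.63729721743…; keep min(5, 4) = 4 s.f.
Rounded to 4 significant figures: 2.637.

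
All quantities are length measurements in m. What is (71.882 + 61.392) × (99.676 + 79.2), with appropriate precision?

71.882 + 61.392 = 133.274, limited to 3 d.p. → 6 s.f.; 99.676 + 79.2 = 178.876, limited to 1 d.p. → 4 s.f.
Carrying full precision, 133.274 × 178.876 = 23839.520024; keep min(6, 4) = 4 s.f.
Rounded to 4 significant figures: 2.384 × 10^4 m².

2.384 × 10^4 m²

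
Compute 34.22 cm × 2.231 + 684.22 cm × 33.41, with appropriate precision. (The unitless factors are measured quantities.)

34.22 × 2.231 = 76.34482 → 76.34 cm (4 s.f., last digit at the 10^-2 place).
684.22 × 33.41 = 22859.7902 → 2.286 × 10⁴ cm (4 s.f., last digit at the 10^1 place).
Sum: 22936.13502 cm; keep the coarser place, 10^1.
Result: 2.294 × 10⁴ cm.

2.294 × 10⁴ cm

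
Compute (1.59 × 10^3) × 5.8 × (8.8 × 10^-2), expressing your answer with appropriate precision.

8.1 × 10^2

(1.59 × 10^3) × 5.8 × (8.8 × 10^-2) = 811.536
Multiplication/division keeps the fewest significant figures: 1.59 × 10^3 → 3 s.f., 5.8 → 2 s.f., 8.8 × 10^-2 → 2 s.f.; limit is 2.
Rounded to 2 significant figures: 8.1 × 10^2.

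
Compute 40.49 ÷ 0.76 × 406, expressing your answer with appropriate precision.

2.2 × 10^4

40.49 ÷ 0.76 × 406 = 21630.1842105…
Multiplication/division keeps the fewest significant figures: 40.49 → 4 s.f., 0.76 → 2 s.f., 406 → 3 s.f.; limit is 2.
Rounded to 2 significant figures: 2.2 × 10^4.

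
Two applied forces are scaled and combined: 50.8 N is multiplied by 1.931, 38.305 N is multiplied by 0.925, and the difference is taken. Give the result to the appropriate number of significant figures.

62.7 N

50.8 × 1.931 = 98.0948 → 98.1 N (3 s.f., last digit at the 10^-1 place).
38.305 × 0.925 = 35.432125 → 35.4 N (3 s.f., last digit at the 10^-1 place).
Difference: 62.662675 N; keep the coarser place, 10^-1.
Result: 62.7 N.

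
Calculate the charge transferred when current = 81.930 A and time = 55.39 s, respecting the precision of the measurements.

4538 C

charge transferred = 81.930 A × 55.39 s = 4538.1027 C.
81.930 has 5 significant figures; 55.39 has 4.
Division/multiplication keeps the fewest: 4 significant figures.
Rounded: 4538 C.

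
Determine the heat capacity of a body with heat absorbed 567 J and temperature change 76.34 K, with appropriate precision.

heat capacity = 567 J ÷ 76.34 K = 7.42729892586… J/K.
567 has 3 significant figures; 76.34 has 4.
Division/multiplication keeps the fewest: 3 significant figures.
Rounded: 7.43 J/K.

7.43 J/K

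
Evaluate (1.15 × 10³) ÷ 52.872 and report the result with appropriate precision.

21.8

(1.15 × 10³) ÷ 52.872 = 21.7506430625…
Multiplication/division keeps the fewest significant figures: 1.15 × 10³ → 3 s.f., 52.872 → 5 s.f.; limit is 3.
Rounded to 3 significant figures: 21.8.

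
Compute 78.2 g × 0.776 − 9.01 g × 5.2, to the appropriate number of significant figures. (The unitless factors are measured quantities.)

78.2 × 0.776 = 60.6832 → 60.7 g (3 s.f., last digit at the 10^-1 place).
9.01 × 5.2 = 46.852 → 47 g (2 s.f., last digit at the 10^0 place).
Difference: 13.8312 g; keep the coarser place, 10^0.
Result: 14 g.

14 g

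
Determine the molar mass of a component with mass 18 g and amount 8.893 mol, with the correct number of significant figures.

2.0 g/mol

molar mass = 18 g ÷ 8.893 mol = 2.02406387046… g/mol.
18 has 2 significant figures; 8.893 has 4.
Division/multiplication keeps the fewest: 2 significant figures.
Rounded: 2.0 g/mol.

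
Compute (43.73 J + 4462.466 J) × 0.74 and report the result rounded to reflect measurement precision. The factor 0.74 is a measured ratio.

43.73 J + 4462.466 J = 4506.196 J; the sum is limited to 2 decimal places (6 s.f.).
Carrying full precision, 4506.196 × 0.74 = 3334.58504 J; 0.74 has 2 s.f., so the result keeps min(6, 2) = 2 s.f.
Rounded to 2 significant figures: 3.3 × 10^3 J.

3.3 × 10^3 J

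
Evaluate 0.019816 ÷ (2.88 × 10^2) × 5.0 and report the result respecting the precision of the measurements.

3.4 × 10^-4

0.019816 ÷ (2.88 × 10^2) × 5.0 = 0.000344027777778…
Multiplication/division keeps the fewest significant figures: 0.019816 → 5 s.f., 2.88 × 10^2 → 3 s.f., 5.0 → 2 s.f.; limit is 2.
Rounded to 2 significant figures: 3.4 × 10^-4.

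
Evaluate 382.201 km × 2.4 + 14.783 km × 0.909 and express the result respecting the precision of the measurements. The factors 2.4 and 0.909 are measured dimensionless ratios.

382.201 × 2.4 = 917.2824 → 9.2 × 10^2 km (2 s.f., last digit at the 10^1 place).
14.783 × 0.909 = 13.437747 → 13.4 km (3 s.f., last digit at the 10^-1 place).
Sum: 930.720147 km; keep the coarser place, 10^1.
Result: 9.3 × 10^2 km.

9.3 × 10^2 km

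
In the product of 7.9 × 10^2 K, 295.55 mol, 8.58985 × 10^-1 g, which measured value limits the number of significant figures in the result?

7.9 × 10^2 K → 2 s.f.; 295.55 mol → 5 s.f.; 8.58985 × 10^-1 g → 6 s.f.
The fewest is 2 significant figures, from 7.9 × 10^2 K.

7.9 × 10^2 K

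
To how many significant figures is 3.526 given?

3.526: every digit is nonzero and significant.

4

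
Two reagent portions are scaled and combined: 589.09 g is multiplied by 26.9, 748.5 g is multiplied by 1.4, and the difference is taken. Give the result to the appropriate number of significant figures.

1.48 × 10⁴ g

589.09 × 26.9 = 15846.521 → 1.58 × 10⁴ g (3 s.f., last digit at the 10^2 place).
748.5 × 1.4 = 1047.9 → 1.0 × 10³ g (2 s.f., last digit at the 10^2 place).
Difference: 14798.621 g; keep the coarser place, 10^2.
Result: 1.48 × 10⁴ g.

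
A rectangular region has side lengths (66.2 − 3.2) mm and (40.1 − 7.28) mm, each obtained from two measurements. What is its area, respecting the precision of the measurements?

2.07 × 10^3 mm²

66.2 − 3.2 = 63.0, limited to 1 d.p. → 3 s.f.; 40.1 − 7.28 = 32.82, limited to 1 d.p. → 3 s.f.
Carrying full precision, 63.0 × 32.82 = 2067.66; keep min(3, 3) = 3 s.f.
Rounded to 3 significant figures: 2.07 × 10^3 mm².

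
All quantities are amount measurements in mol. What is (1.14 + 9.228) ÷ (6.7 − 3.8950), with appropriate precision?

1.14 + 9.228 = 10.368, limited to 2 d.p. → 4 s.f.; 6.7 − 3.8950 = 2.8050, limited to 1 d.p. → 2 s.f.
Carrying full precision, 10.368 ÷ 2.8050 = 3.69625668449…; keep min(4, 2) = 2 s.f.
Rounded to 2 significant figures: 3.7.

3.7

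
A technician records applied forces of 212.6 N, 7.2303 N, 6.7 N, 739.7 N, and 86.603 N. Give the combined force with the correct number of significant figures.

1052.8 N

212.6 N + 7.2303 N + 6.7 N + 739.7 N + 86.603 N = 1052.8333 N.
Addition/subtraction keeps the fewest decimal places: 212.6 → 1 decimal place, 7.2303 → 4 decimal places, 6.7 → 1 decimal place, 739.7 → 1 decimal place, 86.603 → 3 decimal places; limit is 1.
Rounded to 1 decimal place: 1052.8 N.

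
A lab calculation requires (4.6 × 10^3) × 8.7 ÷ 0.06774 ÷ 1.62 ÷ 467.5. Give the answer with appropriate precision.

(4.6 × 10^3) × 8.7 ÷ 0.06774 ÷ 1.62 ÷ 467.5 = 780.073028636…
Multiplication/division keeps the fewest significant figures: 4.6 × 10^3 → 2 s.f., 8.7 → 2 s.f., 0.06774 → 4 s.f., 1.62 → 3 s.f., 467.5 → 4 s.f.; limit is 2.
Rounded to 2 significant figures: 7.8 × 10^2.

7.8 × 10^2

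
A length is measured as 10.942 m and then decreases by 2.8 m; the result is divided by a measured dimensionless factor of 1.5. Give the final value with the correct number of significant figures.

5.4 m

10.942 m − 2.8 m = 8.142 m; the difference is limited to 1 decimal place (2 s.f.).
Carrying full precision, 8.142 ÷ 1.5 = 5.428 m; 1.5 has 2 s.f., so the result keeps min(2, 2) = 2 s.f.
Rounded to 2 significant figures: 5.4 m.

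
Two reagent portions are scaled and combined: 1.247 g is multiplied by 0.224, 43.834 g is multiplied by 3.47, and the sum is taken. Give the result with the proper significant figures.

1.247 × 0.224 = 0.279328 → 0.279 g (3 s.f., last digit at the 10^-3 place).
43.834 × 3.47 = 152.10398 → 152 g (3 s.f., last digit at the 10^0 place).
Sum: 152.383308 g; keep the coarser place, 10^0.
Result: 152 g.

152 g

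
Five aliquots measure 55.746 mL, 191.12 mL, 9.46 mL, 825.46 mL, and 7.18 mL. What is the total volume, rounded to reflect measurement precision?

55.746 mL + 191.12 mL + 9.46 mL + 825.46 mL + 7.18 mL = 1088.966 mL.
Addition/subtraction keeps the fewest decimal places: 55.746 → 3 decimal places, 191.12 → 2 decimal places, 9.46 → 2 decimal places, 825.46 → 2 decimal places, 7.18 → 2 decimal places; limit is 2.
Rounded to 2 decimal places: 1088.97 mL.

1088.97 mL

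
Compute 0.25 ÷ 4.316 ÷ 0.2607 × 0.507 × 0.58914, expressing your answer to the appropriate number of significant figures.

0.25 ÷ 4.316 ÷ 0.2607 × 0.507 × 0.58914 = 0.0663657506898…
Multiplication/division keeps the fewest significant figures: 0.25 → 2 s.f., 4.316 → 4 s.f., 0.2607 → 4 s.f., 0.507 → 3 s.f., 0.58914 → 5 s.f.; limit is 2.
Rounded to 2 significant figures: 0.066.

0.066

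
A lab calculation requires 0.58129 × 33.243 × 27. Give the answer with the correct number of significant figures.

0.58129 × 33.243 × 27 = 521.74323369
Multiplication/division keeps the fewest significant figures: 0.58129 → 5 s.f., 33.243 → 5 s.f., 27 → 2 s.f.; limit is 2.
Rounded to 2 significant figures: 5.2 × 10².

5.2 × 10²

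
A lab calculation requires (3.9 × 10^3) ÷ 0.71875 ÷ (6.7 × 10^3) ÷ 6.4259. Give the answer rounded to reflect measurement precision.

(3.9 × 10^3) ÷ 0.71875 ÷ (6.7 × 10^3) ÷ 6.4259 = 0.126031174599…
Multiplication/division keeps the fewest significant figures: 3.9 × 10^3 → 2 s.f., 0.71875 → 5 s.f., 6.7 × 10^3 → 2 s.f., 6.4259 → 5 s.f.; limit is 2.
Rounded to 2 significant figures: 0.13.

0.13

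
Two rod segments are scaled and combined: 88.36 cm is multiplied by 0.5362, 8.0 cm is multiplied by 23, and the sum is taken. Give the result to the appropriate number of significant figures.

2.3 × 10² cm

88.36 × 0.5362 = 47.378632 → 47.38 cm (4 s.f., last digit at the 10^-2 place).
8.0 × 23 = 184 → 1.8 × 10² cm (2 s.f., last digit at the 10^1 place).
Sum: 231.378632 cm; keep the coarser place, 10^1.
Result: 2.3 × 10² cm.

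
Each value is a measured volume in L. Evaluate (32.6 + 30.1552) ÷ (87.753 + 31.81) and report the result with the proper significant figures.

32.6 + 30.1552 = 62.7552, limited to 1 d.p. → 3 s.f.; 87.753 + 31.81 = 119.563, limited to 2 d.p. → 5 s.f.
Carrying full precision, 62.7552 ÷ 119.563 = 0.524871406706…; keep min(3, 5) = 3 s.f.
Rounded to 3 significant figures: 0.525.

0.525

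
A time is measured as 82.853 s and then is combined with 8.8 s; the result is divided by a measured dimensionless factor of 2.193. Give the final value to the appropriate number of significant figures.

41.8 s

82.853 s + 8.8 s = 91.653 s; the sum is limited to 1 decimal place (3 s.f.).
Carrying full precision, 91.653 ÷ 2.193 = 41.7934336525… s; 2.193 has 4 s.f., so the result keeps min(3, 4) = 3 s.f.
Rounded to 3 significant figures: 41.8 s.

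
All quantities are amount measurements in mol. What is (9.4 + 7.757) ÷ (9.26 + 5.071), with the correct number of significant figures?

9.4 + 7.757 = 17.157, limited to 1 d.p. → 3 s.f.; 9.26 + 5.071 = 14.331, limited to 2 d.p. → 4 s.f.
Carrying full precision, 17.157 ÷ 14.331 = 1.19719489219…; keep min(3, 4) = 3 s.f.
Rounded to 3 significant figures: 1.20.

1.20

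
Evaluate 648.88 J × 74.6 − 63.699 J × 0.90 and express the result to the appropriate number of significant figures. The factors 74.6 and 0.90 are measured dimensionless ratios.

648.88 × 74.6 = 48406.448 → 4.84 × 10^4 J (3 s.f., last digit at the 10^2 place).
63.699 × 0.90 = 57.3291 → 57 J (2 s.f., last digit at the 10^0 place).
Difference: 48349.1189 J; keep the coarser place, 10^2.
Result: 4.83 × 10^4 J.

4.83 × 10^4 J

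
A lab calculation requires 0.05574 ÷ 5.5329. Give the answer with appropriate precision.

0.01007

0.05574 ÷ 5.5329 = 0.0100742829258…
Multiplication/division keeps the fewest significant figures: 0.05574 → 4 s.f., 5.5329 → 5 s.f.; limit is 4.
Rounded to 4 significant figures: 0.01007.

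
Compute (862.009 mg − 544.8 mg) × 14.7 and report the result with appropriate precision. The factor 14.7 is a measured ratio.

862.009 mg − 544.8 mg = 317.209 mg; the difference is limited to 1 decimal place (4 s.f.).
Carrying full precision, 317.209 × 14.7 = 4662.9723 mg; 14.7 has 3 s.f., so the result keeps min(4, 3) = 3 s.f.
Rounded to 3 significant figures: 4.66 × 10³ mg.

4.66 × 10³ mg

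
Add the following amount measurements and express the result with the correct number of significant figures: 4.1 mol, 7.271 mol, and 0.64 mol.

4.1 mol + 7.271 mol + 0.64 mol = 12.011 mol.
Addition/subtraction keeps the fewest decimal places: 4.1 → 1 decimal place, 7.271 → 3 decimal places, 0.64 → 2 decimal places; limit is 1.
Rounded to 1 decimal place: 12.0 mol.

12.0 mol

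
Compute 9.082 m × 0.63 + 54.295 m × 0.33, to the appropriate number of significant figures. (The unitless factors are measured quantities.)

9.082 × 0.63 = 5.72166 → 5.7 m (2 s.f., last digit at the 10^-1 place).
54.295 × 0.33 = 17.91735 → 18 m (2 s.f., last digit at the 10^0 place).
Sum: 23.63901 m; keep the coarser place, 10^0.
Result: 24 m.

24 m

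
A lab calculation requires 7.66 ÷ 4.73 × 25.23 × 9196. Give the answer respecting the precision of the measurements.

3.76 × 10^5

7.66 ÷ 4.73 × 25.23 × 9196 = 375736.894884…
Multiplication/division keeps the fewest significant figures: 7.66 → 3 s.f., 4.73 → 3 s.f., 25.23 → 4 s.f., 9196 → 4 s.f.; limit is 3.
Rounded to 3 significant figures: 3.76 × 10^5.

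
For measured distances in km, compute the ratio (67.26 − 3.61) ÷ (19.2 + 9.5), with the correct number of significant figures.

2.22

67.26 − 3.61 = 63.65, limited to 2 d.p. → 4 s.f.; 19.2 + 9.5 = 28.7, limited to 1 d.p. → 3 s.f.
Carrying full precision, 63.65 ÷ 28.7 = 2.21777003484…; keep min(4, 3) = 3 s.f.
Rounded to 3 significant figures: 2.22.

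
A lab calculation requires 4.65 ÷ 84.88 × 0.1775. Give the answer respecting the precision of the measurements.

4.65 ÷ 84.88 × 0.1775 = 0.00972402214892…
Multiplication/division keeps the fewest significant figures: 4.65 → 3 s.f., 84.88 → 4 s.f., 0.1775 → 4 s.f.; limit is 3.
Rounded to 3 significant figures: 0.00972.

0.00972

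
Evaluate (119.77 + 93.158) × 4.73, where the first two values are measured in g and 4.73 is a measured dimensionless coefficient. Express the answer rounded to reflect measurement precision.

1.01 × 10³ g

119.77 g + 93.158 g = 212.928 g; the sum is limited to 2 decimal places (5 s.f.).
Carrying full precision, 212.928 × 4.73 = 1007.14944 g; 4.73 has 3 s.f., so the result keeps min(5, 3) = 3 s.f.
Rounded to 3 significant figures: 1.01 × 10³ g.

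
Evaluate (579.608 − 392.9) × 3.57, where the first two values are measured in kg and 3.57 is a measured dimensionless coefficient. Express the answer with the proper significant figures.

579.608 kg − 392.9 kg = 186.708 kg; the difference is limited to 1 decimal place (4 s.f.).
Carrying full precision, 186.708 × 3.57 = 666.54756 kg; 3.57 has 3 s.f., so the result keeps min(4, 3) = 3 s.f.
Rounded to 3 significant figures: 667 kg.

667 kg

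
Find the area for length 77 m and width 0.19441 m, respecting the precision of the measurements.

15 m²

area = 77 m × 0.19441 m = 14.96957 m².
77 has 2 significant figures; 0.19441 has 5.
Division/multiplication keeps the fewest: 2 significant figures.
Rounded: 15 m².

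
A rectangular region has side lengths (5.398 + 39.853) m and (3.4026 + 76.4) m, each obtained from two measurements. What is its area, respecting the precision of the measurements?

5.398 + 39.853 = 45.251, limited to 3 d.p. → 5 s.f.; 3.4026 + 76.4 = 79.8026, limited to 1 d.p. → 3 s.f.
Carrying full precision, 45.251 × 79.8026 = 3611.1474526; keep min(5, 3) = 3 s.f.
Rounded to 3 significant figures: 3.61 × 10³ m².

3.61 × 10³ m²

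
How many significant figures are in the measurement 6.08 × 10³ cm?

3

6.08 × 10³: in scientific notation every digit of the coefficient is significant.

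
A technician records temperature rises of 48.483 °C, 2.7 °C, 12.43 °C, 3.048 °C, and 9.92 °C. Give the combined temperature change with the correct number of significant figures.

48.483 °C + 2.7 °C + 12.43 °C + 3.048 °C + 9.92 °C = 76.581 °C.
Addition/subtraction keeps the fewest decimal places: 48.483 → 3 decimal places, 2.7 → 1 decimal place, 12.43 → 2 decimal places, 3.048 → 3 decimal places, 9.92 → 2 decimal places; limit is 1.
Rounded to 1 decimal place: 76.6 °C.

76.6 °C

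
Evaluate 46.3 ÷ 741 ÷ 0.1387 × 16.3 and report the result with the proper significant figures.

7.34

46.3 ÷ 741 ÷ 0.1387 × 16.3 = 7.34300673207…
Multiplication/division keeps the fewest significant figures: 46.3 → 3 s.f., 741 → 3 s.f., 0.1387 → 4 s.f., 16.3 → 3 s.f.; limit is 3.
Rounded to 3 significant figures: 7.34.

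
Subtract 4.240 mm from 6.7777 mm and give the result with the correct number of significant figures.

2.538 mm

6.7777 mm − 4.240 mm = 2.5377 mm.
Addition/subtraction keeps the fewest decimal places: 6.7777 → 4 decimal places, 4.240 → 3 decimal places; limit is 3.
Rounded to 3 decimal places: 2.538 mm.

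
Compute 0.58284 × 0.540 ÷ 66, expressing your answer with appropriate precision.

0.0048

0.58284 × 0.540 ÷ 66 = 0.00476869090909…
Multiplication/division keeps the fewest significant figures: 0.58284 → 5 s.f., 0.540 → 3 s.f., 66 → 2 s.f.; limit is 2.
Rounded to 2 significant figures: 0.0048.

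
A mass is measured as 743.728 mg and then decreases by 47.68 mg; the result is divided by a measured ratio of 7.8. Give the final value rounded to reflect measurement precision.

743.728 mg − 47.68 mg = 696.048 mg; the difference is limited to 2 decimal places (5 s.f.).
Carrying full precision, 696.048 ÷ 7.8 = 89.2369230769… mg; 7.8 has 2 s.f., so the result keeps min(5, 2) = 2 s.f.
Rounded to 2 significant figures: 89 mg.

89 mg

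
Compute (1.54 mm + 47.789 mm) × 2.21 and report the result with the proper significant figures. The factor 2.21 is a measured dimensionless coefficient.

1.54 mm + 47.789 mm = 49.329 mm; the sum is limited to 2 decimal places (4 s.f.).
Carrying full precision, 49.329 × 2.21 = 109.01709 mm; 2.21 has 3 s.f., so the result keeps min(4, 3) = 3 s.f.
Rounded to 3 significant figures: 109 mm.

109 mm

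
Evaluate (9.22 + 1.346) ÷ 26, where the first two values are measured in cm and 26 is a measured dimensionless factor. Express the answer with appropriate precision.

0.41 cm

9.22 cm + 1.346 cm = 10.566 cm; the sum is limited to 2 decimal places (4 s.f.).
Carrying full precision, 10.566 ÷ 26 = 0.406384615385… cm; 26 has 2 s.f., so the result keeps min(4, 2) = 2 s.f.
Rounded to 2 significant figures: 0.41 cm.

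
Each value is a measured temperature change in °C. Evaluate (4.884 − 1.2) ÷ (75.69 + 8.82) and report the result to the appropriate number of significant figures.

4.884 − 1.2 = 3.684, limited to 1 d.p. → 2 s.f.; 75.69 + 8.82 = 84.51, limited to 2 d.p. → 4 s.f.
Carrying full precision, 3.684 ÷ 84.51 = 0.0435924742634…; keep min(2, 4) = 2 s.f.
Rounded to 2 significant figures: 0.044.

0.044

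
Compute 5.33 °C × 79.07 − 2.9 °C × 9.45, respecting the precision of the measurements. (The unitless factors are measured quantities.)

394 °C

5.33 × 79.07 = 421.4431 → 421 °C (3 s.f., last digit at the 10^0 place).
2.9 × 9.45 = 27.405 → 27 °C (2 s.f., last digit at the 10^0 place).
Difference: 394.0381 °C; keep the coarser place, 10^0.
Result: 394 °C.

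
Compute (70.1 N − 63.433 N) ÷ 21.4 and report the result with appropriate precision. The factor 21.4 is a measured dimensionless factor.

0.31 N

70.1 N − 63.433 N = 6.667 N; the difference is limited to 1 decimal place (2 s.f.).
Carrying full precision, 6.667 ÷ 21.4 = 0.311542056075… N; 21.4 has 3 s.f., so the result keeps min(2, 3) = 2 s.f.
Rounded to 2 significant figures: 0.31 N.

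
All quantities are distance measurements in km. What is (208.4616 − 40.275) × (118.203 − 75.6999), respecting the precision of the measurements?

7148.5 km²

208.4616 − 40.275 = 168.1866, limited to 3 d.p. → 6 s.f.; 118.203 − 75.6999 = 42.5031, limited to 3 d.p. → 5 s.f.
Carrying full precision, 168.1866 × 42.5031 = 7148.45187846; keep min(6, 5) = 5 s.f.
Rounded to 5 significant figures: 7148.5 km².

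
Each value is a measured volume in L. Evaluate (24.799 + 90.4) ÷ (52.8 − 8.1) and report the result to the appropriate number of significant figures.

24.799 + 90.4 = 115.199, limited to 1 d.p. → 4 s.f.; 52.8 − 8.1 = 44.7, limited to 1 d.p. → 3 s.f.
Carrying full precision, 115.199 ÷ 44.7 = 2.57715883669…; keep min(4, 3) = 3 s.f.
Rounded to 3 significant figures: 2.58.

2.58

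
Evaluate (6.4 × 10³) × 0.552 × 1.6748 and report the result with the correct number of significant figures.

5.9 × 10³

(6.4 × 10³) × 0.552 × 1.6748 = 5916.73344
Multiplication/division keeps the fewest significant figures: 6.4 × 10³ → 2 s.f., 0.552 → 3 s.f., 1.6748 → 5 s.f.; limit is 2.
Rounded to 2 significant figures: 5.9 × 10³.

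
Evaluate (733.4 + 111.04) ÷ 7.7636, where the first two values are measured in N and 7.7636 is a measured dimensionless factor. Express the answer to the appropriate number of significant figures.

108.8 N

733.4 N + 111.04 N = 844.44 N; the sum is limited to 1 decimal place (4 s.f.).
Carrying full precision, 844.44 ÷ 7.7636 = 108.769127724… N; 7.7636 has 5 s.f., so the result keeps min(4, 5) = 4 s.f.
Rounded to 4 significant figures: 108.8 N.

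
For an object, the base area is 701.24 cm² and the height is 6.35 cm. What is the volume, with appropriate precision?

volume = 701.24 cm² × 6.35 cm = 4452.874 cm³.
701.24 has 5 significant figures; 6.35 has 3.
Division/multiplication keeps the fewest: 3 significant figures.
Rounded: 4.45 × 10^3 cm³.

4.45 × 10^3 cm³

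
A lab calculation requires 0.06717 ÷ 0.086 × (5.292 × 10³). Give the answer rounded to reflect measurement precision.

0.06717 ÷ 0.086 × (5.292 × 10³) = 4133.29813953…
Multiplication/division keeps the fewest significant figures: 0.06717 → 4 s.f., 0.086 → 2 s.f., 5.292 × 10³ → 4 s.f.; limit is 2.
Rounded to 2 significant figures: 4.1 × 10³.

4.1 × 10³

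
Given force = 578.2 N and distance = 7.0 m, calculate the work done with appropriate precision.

work done = 578.2 N × 7.0 m = 4047.4 J.
578.2 has 4 significant figures; 7.0 has 2.
Division/multiplication keeps the fewest: 2 significant figures.
Rounded: 4.0 × 10^3 J.

4.0 × 10^3 J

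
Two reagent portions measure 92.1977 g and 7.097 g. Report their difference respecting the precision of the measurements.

92.1977 g − 7.097 g = 85.1007 g.
Addition/subtraction keeps the fewest decimal places: 92.1977 → 4 decimal places, 7.097 → 3 decimal places; limit is 3.
Rounded to 3 decimal places: 85.101 g.

85.101 g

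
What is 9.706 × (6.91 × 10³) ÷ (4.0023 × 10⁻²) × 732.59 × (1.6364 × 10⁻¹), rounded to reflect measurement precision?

2.01 × 10⁸

9.706 × (6.91 × 10³) ÷ (4.0023 × 10⁻²) × 732.59 × (1.6364 × 10⁻¹) = 200890385.637…
Multiplication/division keeps the fewest significant figures: 9.706 → 4 s.f., 6.91 × 10³ → 3 s.f., 4.0023 × 10⁻² → 5 s.f., 732.59 → 5 s.f., 1.6364 × 10⁻¹ → 5 s.f.; limit is 3.
Rounded to 3 significant figures: 2.01 × 10⁸.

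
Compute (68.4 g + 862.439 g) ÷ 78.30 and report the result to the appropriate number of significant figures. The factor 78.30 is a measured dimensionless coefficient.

68.4 g + 862.439 g = 930.839 g; the sum is limited to 1 decimal place (4 s.f.).
Carrying full precision, 930.839 ÷ 78.30 = 11.888109834… g; 78.30 has 4 s.f., so the result keeps min(4, 4) = 4 s.f.
Rounded to 4 significant figures: 11.89 g.

11.89 g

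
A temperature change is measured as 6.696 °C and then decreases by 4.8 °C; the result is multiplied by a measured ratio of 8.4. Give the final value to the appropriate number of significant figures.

16 °C

6.696 °C − 4.8 °C = 1.896 °C; the difference is limited to 1 decimal place (2 s.f.).
Carrying full precision, 1.896 × 8.4 = 15.9264 °C; 8.4 has 2 s.f., so the result keeps min(2, 2) = 2 s.f.
Rounded to 2 significant figures: 16 °C.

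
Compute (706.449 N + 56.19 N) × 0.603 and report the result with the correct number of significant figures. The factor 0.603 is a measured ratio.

460. N

706.449 N + 56.19 N = 762.639 N; the sum is limited to 2 decimal places (5 s.f.).
Carrying full precision, 762.639 × 0.603 = 459.871317 N; 0.603 has 3 s.f., so the result keeps min(5, 3) = 3 s.f.
Rounded to 3 significant figures: 460. N.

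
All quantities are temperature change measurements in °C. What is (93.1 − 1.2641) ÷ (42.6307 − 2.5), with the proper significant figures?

93.1 − 1.2641 = 91.8359, limited to 1 d.p. → 3 s.f.; 42.6307 − 2.5 = 40.1307, limited to 1 d.p. → 3 s.f.
Carrying full precision, 91.8359 ÷ 40.1307 = 2.28842008736…; keep min(3, 3) = 3 s.f.
Rounded to 3 significant figures: 2.29.

2.29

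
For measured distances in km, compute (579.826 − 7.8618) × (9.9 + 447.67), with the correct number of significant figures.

2.617 × 10⁵ km²

579.826 − 7.8618 = 571.9642, limited to 3 d.p. → 6 s.f.; 9.9 + 447.67 = 457.57, limited to 1 d.p. → 4 s.f.
Carrying full precision, 571.9642 × 457.57 = 261713.658994; keep min(6, 4) = 4 s.f.
Rounded to 4 significant figures: 2.617 × 10⁵ km².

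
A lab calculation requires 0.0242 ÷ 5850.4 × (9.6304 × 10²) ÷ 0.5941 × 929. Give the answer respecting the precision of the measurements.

6.23

0.0242 ÷ 5850.4 × (9.6304 × 10²) ÷ 0.5941 × 929 = 6.22917157509…
Multiplication/division keeps the fewest significant figures: 0.0242 → 3 s.f., 5850.4 → 5 s.f., 9.6304 × 10² → 5 s.f., 0.5941 → 4 s.f., 929 → 3 s.f.; limit is 3.
Rounded to 3 significant figures: 6.23.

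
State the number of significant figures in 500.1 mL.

4

500.1: zeros between nonzero digits are significant.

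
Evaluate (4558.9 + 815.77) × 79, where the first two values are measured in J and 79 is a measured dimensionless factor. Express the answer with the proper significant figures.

4558.9 J + 815.77 J = 5374.67 J; the sum is limited to 1 decimal place (5 s.f.).
Carrying full precision, 5374.67 × 79 = 424598.93 J; 79 has 2 s.f., so the result keeps min(5, 2) = 2 s.f.
Rounded to 2 significant figures: 4.2 × 10⁵ J.

4.2 × 10⁵ J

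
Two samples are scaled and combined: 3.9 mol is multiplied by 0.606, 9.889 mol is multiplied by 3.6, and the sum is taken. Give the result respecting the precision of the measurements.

3.9 × 0.606 = 2.3634 → 2.4 mol (2 s.f., last digit at the 10^-1 place).
9.889 × 3.6 = 35.6004 → 36 mol (2 s.f., last digit at the 10^0 place).
Sum: 37.9638 mol; keep the coarser place, 10^0.
Result: 38 mol.

38 mol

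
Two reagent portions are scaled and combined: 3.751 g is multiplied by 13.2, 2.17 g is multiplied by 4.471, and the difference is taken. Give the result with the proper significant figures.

3.751 × 13.2 = 49.5132 → 49.5 g (3 s.f., last digit at the 10^-1 place).
2.17 × 4.471 = 9.70207 → 9.70 g (3 s.f., last digit at the 10^-2 place).
Difference: 39.81113 g; keep the coarser place, 10^-1.
Result: 39.8 g.

39.8 g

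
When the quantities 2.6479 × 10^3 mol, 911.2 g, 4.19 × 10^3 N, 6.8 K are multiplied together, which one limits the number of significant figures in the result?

6.8 K

2.6479 × 10^3 mol → 5 s.f.; 911.2 g → 4 s.f.; 4.19 × 10^3 N → 3 s.f.; 6.8 K → 2 s.f.
The fewest is 2 significant figures, from 6.8 K.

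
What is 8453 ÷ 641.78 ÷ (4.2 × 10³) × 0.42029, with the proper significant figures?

0.0013

8453 ÷ 641.78 ÷ (4.2 × 10³) × 0.42029 = 0.00131802745415…
Multiplication/division keeps the fewest significant figures: 8453 → 4 s.f., 641.78 → 5 s.f., 4.2 × 10³ → 2 s.f., 0.42029 → 5 s.f.; limit is 2.
Rounded to 2 significant figures: 0.0013.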